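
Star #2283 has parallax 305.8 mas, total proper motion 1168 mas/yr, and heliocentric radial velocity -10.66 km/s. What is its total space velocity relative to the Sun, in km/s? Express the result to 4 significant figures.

21.01 km/s

d = 1/p = 1/0.3058″ = 3.2701 pc.
μ = 1168 mas/yr = 1.168 ″/yr.
v_t = 4.740 μ d = 4.740 × 1.168 × 3.2701 = 18.104 km/s.
v = √(v_r² + v_t²) = √((-10.66)² + 18.104²) = √441.39 = 21.009 km/s.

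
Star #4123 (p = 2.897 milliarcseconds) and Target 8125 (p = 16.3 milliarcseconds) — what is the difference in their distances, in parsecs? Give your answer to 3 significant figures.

d_A = 1/0.002897″ = 345.18 pc; d_B = 1/0.01630″ = 61.35 pc.
|d_B − d_A| = |61.35 − 345.18| = 283.83 pc.

284 pc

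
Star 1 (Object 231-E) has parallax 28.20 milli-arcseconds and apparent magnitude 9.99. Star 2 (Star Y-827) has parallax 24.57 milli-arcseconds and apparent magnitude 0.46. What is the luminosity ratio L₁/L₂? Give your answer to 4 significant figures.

L₁/L₂ = 0.0001170

d₁ = 1/p₁ = 1/0.02820″ = 35.461 pc; d₂ = 1/p₂ = 1/0.02457″ = 40.7 pc.
M₁ = m₁ − 5 log₁₀ d₁ + 5 = 9.99 − 7.7488 + 5 = 7.2412.
M₂ = 0.46 − 8.0480 + 5 = -2.5880.
L₁/L₂ = 10^(0.4(M₂ − M₁)) = 10^(0.4 × (-9.8292)) = 10^(-3.93168) = 0.00011704.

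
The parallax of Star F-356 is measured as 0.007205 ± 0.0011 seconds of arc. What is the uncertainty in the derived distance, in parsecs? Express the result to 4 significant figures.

d = 1/p, so σ_d = σ_p / p².
σ_d = 0.00110 / (0.007205)² = 0.00110 / 0.000051912 = 21.19 pc.

21.19 pc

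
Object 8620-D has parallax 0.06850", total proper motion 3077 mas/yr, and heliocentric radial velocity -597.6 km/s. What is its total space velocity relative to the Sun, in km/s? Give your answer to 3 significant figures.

d = 1/p = 1/0.06850″ = 14.599 pc.
μ = 3077 mas/yr = 3.077 ″/yr.
v_t = 4.740 μ d = 4.740 × 3.077 × 14.599 = 212.93 km/s.
v = √(v_r² + v_t²) = √((-597.6)² + 212.93²) = √402465 = 634.4 km/s.

634 km/s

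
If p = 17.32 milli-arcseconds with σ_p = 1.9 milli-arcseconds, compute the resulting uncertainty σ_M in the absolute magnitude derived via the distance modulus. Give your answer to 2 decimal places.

M = m − 5 log₁₀ d + 5 = m + 5 log₁₀ p + 5, so ∂M/∂p = 5/(p ln 10).
σ_M = (5/ln 10) · (σ_p/p) = 2.1715 × 1.9/17.32 = 2.1715 × 0.1097 = 0.23821.

σ_M = 0.24 mag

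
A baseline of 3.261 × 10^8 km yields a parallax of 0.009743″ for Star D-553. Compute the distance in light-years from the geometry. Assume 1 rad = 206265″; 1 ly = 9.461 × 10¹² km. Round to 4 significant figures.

θ = 0.009743″ = 0.009743/206265 = 4.7235 × 10^-8 rad.
d = B/θ = (3.261 × 10^8) / (4.7235 × 10^-8) = 6.9038 × 10^15 km = (6.9038 × 10^15) / (9.461 × 10^12) ly = 729.71 ly.

729.7 ly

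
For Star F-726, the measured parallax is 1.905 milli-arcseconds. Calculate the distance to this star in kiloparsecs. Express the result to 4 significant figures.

0.5249 kpc

p = 1.905 milli-arcseconds = 0.001905 arcsec.
d = 1/p = 1/0.001905 = 524.93 pc.
= 0.52493 kpc.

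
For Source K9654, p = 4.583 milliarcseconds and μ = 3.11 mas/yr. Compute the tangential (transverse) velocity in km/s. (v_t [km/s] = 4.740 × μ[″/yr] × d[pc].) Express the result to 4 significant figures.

3.217 km/s

d = 1/p = 1/0.004583″ = 218.2 pc.
μ = 3.11 mas/yr = 0.00311 ″/yr.
v_t = 4.74 × μ × d = 4.74 × 0.00311 × 218.2 = 3.2166 km/s.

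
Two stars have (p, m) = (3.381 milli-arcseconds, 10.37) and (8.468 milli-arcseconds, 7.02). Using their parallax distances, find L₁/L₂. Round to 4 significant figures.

L₁/L₂ = 0.2867

d₁ = 1/p₁ = 1/0.003381″ = 295.77 pc; d₂ = 1/p₂ = 1/0.008468″ = 118.09 pc.
M₁ = m₁ − 5 log₁₀ d₁ + 5 = 10.37 − 12.3548 + 5 = 3.0152.
M₂ = 7.02 − 10.3611 + 5 = 1.6589.
L₁/L₂ = 10^(0.4(M₂ − M₁)) = 10^(0.4 × (-1.3563)) = 10^(-0.54252) = 0.28673.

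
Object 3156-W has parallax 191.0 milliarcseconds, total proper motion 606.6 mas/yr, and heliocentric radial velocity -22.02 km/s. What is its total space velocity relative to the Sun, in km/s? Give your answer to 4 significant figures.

26.67 km/s

d = 1/p = 1/0.1910″ = 5.2356 pc.
μ = 606.6 mas/yr = 0.6066 ″/yr.
v_t = 4.740 μ d = 4.740 × 0.6066 × 5.2356 = 15.054 km/s.
v = √(v_r² + v_t²) = √((-22.02)² + 15.054²) = √711.503 = 26.674 km/s.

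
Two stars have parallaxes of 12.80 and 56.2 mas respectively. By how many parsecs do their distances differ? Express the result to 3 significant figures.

d_A = 1/0.01280″ = 78.125 pc; d_B = 1/0.05620″ = 17.794 pc.
|d_B − d_A| = |17.794 − 78.125| = 60.331 pc.

60.3 pc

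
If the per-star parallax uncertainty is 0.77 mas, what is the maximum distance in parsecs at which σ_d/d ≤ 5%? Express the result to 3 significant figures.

σ_d/d = σ_p/p, so the condition is σ_p/p ≤ 0.05, i.e. p ≥ σ_p/0.05.
p_min = 0.77/0.05 = 15.4 mas = 0.0154 arcsec.
d_max = 1/p_min = 1/0.0154 = 64.935 pc.

64.9 pc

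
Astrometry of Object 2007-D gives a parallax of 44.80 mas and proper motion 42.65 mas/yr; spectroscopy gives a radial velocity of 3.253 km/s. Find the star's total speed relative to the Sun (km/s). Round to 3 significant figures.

d = 1/p = 1/0.04480″ = 22.321 pc.
μ = 42.65 mas/yr = 0.04265 ″/yr.
v_t = 4.740 μ d = 4.740 × 0.04265 × 22.321 = 4.5124 km/s.
v = √(v_r² + v_t²) = √(3.253² + 4.5124²) = √30.9438 = 5.5627 km/s.

5.56 km/s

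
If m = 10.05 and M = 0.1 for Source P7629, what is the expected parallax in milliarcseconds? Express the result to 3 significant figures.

1.02 mas

m − M = 10.05 − 0.1 = 9.95.
d = 10^((m−M)/5 + 1) = 10^2.990 = 977.24 pc.
p = 1/d = 1/977.24 = 0.0010233 arcsec = 1.0233 mas.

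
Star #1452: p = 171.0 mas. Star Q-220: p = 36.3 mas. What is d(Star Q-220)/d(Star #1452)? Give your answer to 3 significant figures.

Since d = 1/p, d_B/d_A = p_A/p_B.
= 171.0 / 36.3 = 4.7107.

4.71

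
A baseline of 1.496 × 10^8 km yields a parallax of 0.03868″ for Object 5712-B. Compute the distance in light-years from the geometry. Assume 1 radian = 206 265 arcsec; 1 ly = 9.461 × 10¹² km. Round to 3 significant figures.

θ = 0.03868″ = 0.03868/206265 = 1.8753 × 10^-7 rad.
d = B/θ = (1.496 × 10^8) / (1.8753 × 10^-7) = 7.9774 × 10^14 km = (7.9774 × 10^14) / (9.461 × 10^12) ly = 84.319 ly.

84.3 ly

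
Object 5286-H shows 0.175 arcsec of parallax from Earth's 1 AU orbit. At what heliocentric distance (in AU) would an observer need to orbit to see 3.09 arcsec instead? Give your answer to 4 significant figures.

Parallax scales linearly with baseline: p ∝ B, so B = p_target / p_Earth × 1 AU.
B = 3.09 / 0.175 = 17.657 AU.

17.66 AU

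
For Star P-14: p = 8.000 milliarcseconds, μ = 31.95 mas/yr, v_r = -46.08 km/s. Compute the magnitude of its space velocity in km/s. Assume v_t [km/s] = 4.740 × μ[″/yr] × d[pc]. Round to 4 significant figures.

d = 1/p = 1/0.008000″ = 125 pc.
μ = 31.95 mas/yr = 0.03195 ″/yr.
v_t = 4.740 μ d = 4.740 × 0.03195 × 125 = 18.93 km/s.
v = √(v_r² + v_t²) = √((-46.08)² + 18.93²) = √2481.71 = 49.817 km/s.

49.82 km/s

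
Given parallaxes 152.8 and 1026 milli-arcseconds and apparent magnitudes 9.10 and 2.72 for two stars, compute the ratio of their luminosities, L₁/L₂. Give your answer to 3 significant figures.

d₁ = 1/p₁ = 1/0.1528″ = 6.5445 pc; d₂ = 1/p₂ = 1/1.026″ = 0.97466 pc.
M₁ = m₁ − 5 log₁₀ d₁ + 5 = 9.10 − 4.0794 + 5 = 10.0206.
M₂ = 2.72 − (-0.0557) + 5 = 7.7757.
L₁/L₂ = 10^(0.4(M₂ − M₁)) = 10^(0.4 × (-2.2449)) = 10^(-0.89796) = 0.12649.

L₁/L₂ = 0.126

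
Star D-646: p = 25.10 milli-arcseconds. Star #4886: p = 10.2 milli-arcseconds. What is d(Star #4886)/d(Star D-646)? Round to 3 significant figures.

Since d = 1/p, d_B/d_A = p_A/p_B.
= 25.10 / 10.2 = 2.4608.

2.46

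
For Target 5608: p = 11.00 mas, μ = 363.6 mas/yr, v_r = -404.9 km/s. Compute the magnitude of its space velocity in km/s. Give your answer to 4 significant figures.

434.2 km/s

d = 1/p = 1/0.01100″ = 90.909 pc.
μ = 363.6 mas/yr = 0.3636 ″/yr.
v_t = 4.740 μ d = 4.740 × 0.3636 × 90.909 = 156.68 km/s.
v = √(v_r² + v_t²) = √((-404.9)² + 156.68²) = √188493 = 434.16 km/s.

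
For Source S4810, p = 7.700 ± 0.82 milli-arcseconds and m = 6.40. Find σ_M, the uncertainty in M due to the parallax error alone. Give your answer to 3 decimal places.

σ_M = 0.231 mag

M = m − 5 log₁₀ d + 5 = m + 5 log₁₀ p + 5, so ∂M/∂p = 5/(p ln 10).
σ_M = (5/ln 10) · (σ_p/p) = 2.1715 × 0.82/7.700 = 2.1715 × 0.10649 = 0.23124.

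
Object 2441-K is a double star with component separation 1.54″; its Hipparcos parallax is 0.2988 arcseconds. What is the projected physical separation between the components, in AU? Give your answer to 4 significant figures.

d = 1/p = 1/0.2988″ = 3.3467 pc.
At distance d (pc), an angle of θ arcsec spans θ·d AU: s = 1.54 × 3.3467 = 5.1539 AU.

5.154 AU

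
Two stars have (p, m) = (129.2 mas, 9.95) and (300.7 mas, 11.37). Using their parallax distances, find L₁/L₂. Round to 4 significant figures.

d₁ = 1/p₁ = 1/0.1292″ = 7.7399 pc; d₂ = 1/p₂ = 1/0.3007″ = 3.3256 pc.
M₁ = m₁ − 5 log₁₀ d₁ + 5 = 9.95 − 4.4437 + 5 = 10.5063.
M₂ = 11.37 − 2.6094 + 5 = 13.7606.
L₁/L₂ = 10^(0.4(M₂ − M₁)) = 10^(0.4 × 3.2543) = 10^1.30172 = 20.032.

L₁/L₂ = 20.03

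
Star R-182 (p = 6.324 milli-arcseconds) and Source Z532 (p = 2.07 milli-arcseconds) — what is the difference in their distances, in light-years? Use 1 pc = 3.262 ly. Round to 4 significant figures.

1060 ly

d_A = 1/0.006324″ = 158.13 pc; d_B = 1/0.002070″ = 483.09 pc.
|d_B − d_A| = |483.09 − 158.13| = 324.96 pc = 324.96 × 3.262 ly = 1060 ly.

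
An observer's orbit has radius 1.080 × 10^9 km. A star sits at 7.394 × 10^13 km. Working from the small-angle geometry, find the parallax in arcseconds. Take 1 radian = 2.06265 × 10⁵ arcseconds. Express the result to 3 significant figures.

3.01 arcsec

θ ≈ B/d = (1.080 × 10^9) / (7.394 × 10^13) = 1.4606 × 10^-5 rad.
In arcseconds: 1.4606 × 10^-5 × 206265 = 3.0127″.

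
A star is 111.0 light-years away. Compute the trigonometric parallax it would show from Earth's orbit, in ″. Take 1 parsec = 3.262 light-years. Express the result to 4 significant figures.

0.02939 ″

d = 111.0 ly ÷ 3.262 = 34.028 pc.
p = 1/d = 1/34.028 = 0.029388 arcsec.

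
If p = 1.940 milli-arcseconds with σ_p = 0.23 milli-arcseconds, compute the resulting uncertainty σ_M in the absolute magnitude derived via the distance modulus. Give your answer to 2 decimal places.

σ_M = 0.26 mag

M = m − 5 log₁₀ d + 5 = m + 5 log₁₀ p + 5, so ∂M/∂p = 5/(p ln 10).
σ_M = (5/ln 10) · (σ_p/p) = 2.1715 × 0.23/1.940 = 2.1715 × 0.11856 = 0.25745.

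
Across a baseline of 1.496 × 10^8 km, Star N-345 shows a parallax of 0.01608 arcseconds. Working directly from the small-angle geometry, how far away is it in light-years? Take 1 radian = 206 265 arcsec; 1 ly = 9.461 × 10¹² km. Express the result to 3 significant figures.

203 ly

θ = 0.01608″ = 0.01608/206265 = 7.7958 × 10^-8 rad.
d = B/θ = (1.496 × 10^8) / (7.7958 × 10^-8) = 1.9190 × 10^15 km = (1.9190 × 10^15) / (9.461 × 10^12) ly = 202.83 ly.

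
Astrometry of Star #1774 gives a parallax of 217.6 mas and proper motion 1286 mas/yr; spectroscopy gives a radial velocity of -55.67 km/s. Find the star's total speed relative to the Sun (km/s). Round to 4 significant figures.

d = 1/p = 1/0.2176″ = 4.5956 pc.
μ = 1286 mas/yr = 1.286 ″/yr.
v_t = 4.740 μ d = 4.740 × 1.286 × 4.5956 = 28.013 km/s.
v = √(v_r² + v_t²) = √((-55.67)² + 28.013²) = √3883.88 = 62.321 km/s.

62.32 km/s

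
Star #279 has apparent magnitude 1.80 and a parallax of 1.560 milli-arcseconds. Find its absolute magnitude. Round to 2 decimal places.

M = -7.23

d = 1/p = 1/0.001560″ = 641.03 pc.
m − M = 5 log₁₀(641.03) − 5 = 14.0344 − 5 = 9.0344.
M = m − (m − M) = 1.80 − 9.0344 = -7.23.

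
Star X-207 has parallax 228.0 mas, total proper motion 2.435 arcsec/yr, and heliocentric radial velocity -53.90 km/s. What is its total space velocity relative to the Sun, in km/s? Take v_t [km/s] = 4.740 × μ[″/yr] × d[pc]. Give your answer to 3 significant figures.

d = 1/p = 1/0.2280″ = 4.386 pc.
v_t = 4.740 μ d = 4.740 × 2.435 × 4.386 = 50.623 km/s.
v = √(v_r² + v_t²) = √((-53.90)² + 50.623²) = √5467.9 = 73.945 km/s.

73.9 km/s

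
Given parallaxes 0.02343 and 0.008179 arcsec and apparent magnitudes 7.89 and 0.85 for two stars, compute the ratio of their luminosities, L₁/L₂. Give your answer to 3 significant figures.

d₁ = 1/p₁ = 1/0.02343″ = 42.68 pc; d₂ = 1/p₂ = 1/0.008179″ = 122.26 pc.
M₁ = m₁ − 5 log₁₀ d₁ + 5 = 7.89 − 8.1511 + 5 = 4.7389.
M₂ = 0.85 − 10.4364 + 5 = -4.5864.
L₁/L₂ = 10^(0.4(M₂ − M₁)) = 10^(0.4 × (-9.3253)) = 10^(-3.73012) = 0.00018616.

L₁/L₂ = 0.000186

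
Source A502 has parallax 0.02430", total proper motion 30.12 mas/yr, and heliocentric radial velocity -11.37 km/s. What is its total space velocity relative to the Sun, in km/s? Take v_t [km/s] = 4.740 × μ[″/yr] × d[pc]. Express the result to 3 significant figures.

12.8 km/s

d = 1/p = 1/0.02430″ = 41.152 pc.
μ = 30.12 mas/yr = 0.03012 ″/yr.
v_t = 4.740 μ d = 4.740 × 0.03012 × 41.152 = 5.8752 km/s.
v = √(v_r² + v_t²) = √((-11.37)² + 5.8752²) = √163.795 = 12.798 km/s.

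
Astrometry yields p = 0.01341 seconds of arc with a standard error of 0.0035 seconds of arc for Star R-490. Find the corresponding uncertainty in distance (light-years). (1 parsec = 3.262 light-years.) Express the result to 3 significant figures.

d = 1/p, so σ_d = σ_p / p².
σ_d = 0.00350 / (0.01341)² = 0.00350 / 0.00017983 = 19.463 pc = 19.463 × 3.262 ly = 63.488 ly.

63.5 ly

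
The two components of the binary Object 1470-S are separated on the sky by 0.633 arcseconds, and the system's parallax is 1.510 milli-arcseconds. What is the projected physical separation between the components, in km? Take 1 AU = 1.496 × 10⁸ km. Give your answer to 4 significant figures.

d = 1/p = 1/0.001510″ = 662.25 pc.
At distance d (pc), an angle of θ arcsec spans θ·d AU: s = 0.633 × 662.25 = 419.2 AU.
= 419.2 × 1.496 × 10⁸ km = 6.2712 × 10^10 km.

6.271 × 10^10 km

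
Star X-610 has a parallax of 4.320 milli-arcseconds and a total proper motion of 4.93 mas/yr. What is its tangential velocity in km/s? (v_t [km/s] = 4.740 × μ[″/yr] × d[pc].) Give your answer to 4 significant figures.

d = 1/p = 1/0.004320″ = 231.48 pc.
μ = 4.93 mas/yr = 0.00493 ″/yr.
v_t = 4.74 × μ × d = 4.74 × 0.00493 × 231.48 = 5.4093 km/s.

5.409 km/s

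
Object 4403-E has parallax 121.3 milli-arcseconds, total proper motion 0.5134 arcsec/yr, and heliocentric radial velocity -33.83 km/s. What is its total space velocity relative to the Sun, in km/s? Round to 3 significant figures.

39.3 km/s

d = 1/p = 1/0.1213″ = 8.244 pc.
v_t = 4.740 μ d = 4.740 × 0.5134 × 8.244 = 20.062 km/s.
v = √(v_r² + v_t²) = √((-33.83)² + 20.062²) = √1546.95 = 39.331 km/s.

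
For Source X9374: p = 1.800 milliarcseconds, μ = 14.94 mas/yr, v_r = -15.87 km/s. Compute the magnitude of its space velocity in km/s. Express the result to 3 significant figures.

42.4 km/s

d = 1/p = 1/0.001800″ = 555.56 pc.
μ = 14.94 mas/yr = 0.01494 ″/yr.
v_t = 4.740 μ d = 4.740 × 0.01494 × 555.56 = 39.342 km/s.
v = √(v_r² + v_t²) = √((-15.87)² + 39.342²) = √1799.65 = 42.422 km/s.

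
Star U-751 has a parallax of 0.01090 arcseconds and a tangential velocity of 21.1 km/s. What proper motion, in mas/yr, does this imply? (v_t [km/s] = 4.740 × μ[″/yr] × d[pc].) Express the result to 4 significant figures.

d = 1/p = 1/0.01090″ = 91.743 pc.
μ = v_t / (4.74 d) = 21.1 / (4.74 × 91.743) = 21.1 / 434.86 = 0.048521 ″/yr = 48.521 mas/yr.

48.52 mas/yr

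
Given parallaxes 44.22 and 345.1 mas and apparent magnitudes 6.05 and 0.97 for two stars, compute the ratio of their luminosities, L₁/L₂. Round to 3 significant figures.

d₁ = 1/p₁ = 1/0.04422″ = 22.614 pc; d₂ = 1/p₂ = 1/0.3451″ = 2.8977 pc.
M₁ = m₁ − 5 log₁₀ d₁ + 5 = 6.05 − 6.7719 + 5 = 4.2781.
M₂ = 0.97 − 2.3103 + 5 = 3.6597.
L₁/L₂ = 10^(0.4(M₂ − M₁)) = 10^(0.4 × (-0.6184)) = 10^(-0.24736) = 0.56577.

L₁/L₂ = 0.566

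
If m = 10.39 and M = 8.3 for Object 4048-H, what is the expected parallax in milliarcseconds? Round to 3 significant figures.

38.2 mas

m − M = 10.39 − 8.3 = 2.09.
d = 10^((m−M)/5 + 1) = 10^1.418 = 26.182 pc.
p = 1/d = 1/26.182 = 0.038194 arcsec = 38.194 mas.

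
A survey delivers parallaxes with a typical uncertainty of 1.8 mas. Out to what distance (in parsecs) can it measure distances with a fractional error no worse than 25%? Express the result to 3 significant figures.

139 pc

σ_d/d = σ_p/p, so the condition is σ_p/p ≤ 0.25, i.e. p ≥ σ_p/0.25.
p_min = 1.8/0.25 = 7.2 mas = 0.0072 arcsec.
d_max = 1/p_min = 1/0.0072 = 138.89 pc.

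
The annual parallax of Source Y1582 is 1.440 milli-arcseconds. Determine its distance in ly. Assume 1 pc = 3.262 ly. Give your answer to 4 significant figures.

p = 1.440 milli-arcseconds = 0.001440 arcsec.
d = 1/p = 1/0.001440 = 694.44 pc.
In light-years: 694.44 × 3.262 = 2265.3 ly.

2265 ly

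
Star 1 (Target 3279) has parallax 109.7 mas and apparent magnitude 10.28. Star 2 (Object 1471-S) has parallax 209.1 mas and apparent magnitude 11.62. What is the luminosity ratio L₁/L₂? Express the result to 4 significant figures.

L₁/L₂ = 12.48

d₁ = 1/p₁ = 1/0.1097″ = 9.1158 pc; d₂ = 1/p₂ = 1/0.2091″ = 4.7824 pc.
M₁ = m₁ − 5 log₁₀ d₁ + 5 = 10.28 − 4.7990 + 5 = 10.4810.
M₂ = 11.62 − 3.3982 + 5 = 13.2218.
L₁/L₂ = 10^(0.4(M₂ − M₁)) = 10^(0.4 × 2.7408) = 10^1.09632 = 12.483.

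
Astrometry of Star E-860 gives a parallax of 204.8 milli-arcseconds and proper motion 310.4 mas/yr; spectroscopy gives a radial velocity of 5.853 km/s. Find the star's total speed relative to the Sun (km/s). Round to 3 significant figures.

9.27 km/s

d = 1/p = 1/0.2048″ = 4.8828 pc.
μ = 310.4 mas/yr = 0.3104 ″/yr.
v_t = 4.740 μ d = 4.740 × 0.3104 × 4.8828 = 7.184 km/s.
v = √(v_r² + v_t²) = √(5.853² + 7.184²) = √85.8675 = 9.2665 km/s.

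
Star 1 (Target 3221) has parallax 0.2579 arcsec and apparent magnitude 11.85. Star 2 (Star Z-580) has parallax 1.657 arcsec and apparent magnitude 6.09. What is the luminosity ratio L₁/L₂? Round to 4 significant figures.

L₁/L₂ = 0.2050

d₁ = 1/p₁ = 1/0.2579″ = 3.8775 pc; d₂ = 1/p₂ = 1/1.657″ = 0.6035 pc.
M₁ = m₁ − 5 log₁₀ d₁ + 5 = 11.85 − 2.9428 + 5 = 13.9072.
M₂ = 6.09 − (-1.0966) + 5 = 12.1866.
L₁/L₂ = 10^(0.4(M₂ − M₁)) = 10^(0.4 × (-1.7206)) = 10^(-0.68824) = 0.205.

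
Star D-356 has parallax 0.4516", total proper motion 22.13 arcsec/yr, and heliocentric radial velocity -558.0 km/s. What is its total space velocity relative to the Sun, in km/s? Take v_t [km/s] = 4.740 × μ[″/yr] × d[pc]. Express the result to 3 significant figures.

d = 1/p = 1/0.4516″ = 2.2143 pc.
v_t = 4.740 μ d = 4.740 × 22.13 × 2.2143 = 232.27 km/s.
v = √(v_r² + v_t²) = √((-558.0)² + 232.27²) = √365313 = 604.41 km/s.

604 km/s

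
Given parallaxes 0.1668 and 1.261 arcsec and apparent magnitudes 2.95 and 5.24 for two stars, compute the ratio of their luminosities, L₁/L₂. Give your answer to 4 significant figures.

L₁/L₂ = 471.0

d₁ = 1/p₁ = 1/0.1668″ = 5.9952 pc; d₂ = 1/p₂ = 1/1.261″ = 0.79302 pc.
M₁ = m₁ − 5 log₁₀ d₁ + 5 = 2.95 − 3.8890 + 5 = 4.0610.
M₂ = 5.24 − (-0.5036) + 5 = 10.7436.
L₁/L₂ = 10^(0.4(M₂ − M₁)) = 10^(0.4 × 6.6826) = 10^2.67304 = 471.02.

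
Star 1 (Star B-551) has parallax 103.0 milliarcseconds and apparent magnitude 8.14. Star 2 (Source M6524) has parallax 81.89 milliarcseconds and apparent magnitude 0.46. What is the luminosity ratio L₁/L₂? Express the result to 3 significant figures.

L₁/L₂ = 0.000536

d₁ = 1/p₁ = 1/0.1030″ = 9.7087 pc; d₂ = 1/p₂ = 1/0.08189″ = 12.212 pc.
M₁ = m₁ − 5 log₁₀ d₁ + 5 = 8.14 − 4.9358 + 5 = 8.2042.
M₂ = 0.46 − 5.4339 + 5 = 0.0261.
L₁/L₂ = 10^(0.4(M₂ − M₁)) = 10^(0.4 × (-8.1781)) = 10^(-3.27124) = 0.0005355.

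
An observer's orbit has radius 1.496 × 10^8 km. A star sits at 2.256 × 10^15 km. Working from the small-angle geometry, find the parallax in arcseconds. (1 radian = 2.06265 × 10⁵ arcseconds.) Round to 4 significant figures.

0.01368 arcsec

θ ≈ B/d = (1.496 × 10^8) / (2.256 × 10^15) = 6.6312 × 10^-8 rad.
In arcseconds: 6.6312 × 10^-8 × 206265 = 0.013678″.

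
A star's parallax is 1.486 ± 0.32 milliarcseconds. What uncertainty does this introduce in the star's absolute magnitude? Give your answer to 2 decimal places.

M = m − 5 log₁₀ d + 5 = m + 5 log₁₀ p + 5, so ∂M/∂p = 5/(p ln 10).
σ_M = (5/ln 10) · (σ_p/p) = 2.1715 × 0.32/1.486 = 2.1715 × 0.21534 = 0.46761.

σ_M = 0.47 mag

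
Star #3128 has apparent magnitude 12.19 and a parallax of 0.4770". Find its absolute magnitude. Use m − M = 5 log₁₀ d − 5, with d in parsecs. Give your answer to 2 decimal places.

d = 1/p = 1/0.4770″ = 2.0964 pc.
m − M = 5 log₁₀(2.0964) − 5 = 1.6074 − 5 = -3.3926.
M = m − (m − M) = 12.19 − (-3.3926) = 15.58.

M = 15.58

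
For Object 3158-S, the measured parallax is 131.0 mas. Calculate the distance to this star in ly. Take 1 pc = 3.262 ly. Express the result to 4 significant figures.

p = 131.0 mas = 0.1310 arcsec.
d = 1/p = 1/0.1310 = 7.6336 pc.
In light-years: 7.6336 × 3.262 = 24.901 ly.

24.90 ly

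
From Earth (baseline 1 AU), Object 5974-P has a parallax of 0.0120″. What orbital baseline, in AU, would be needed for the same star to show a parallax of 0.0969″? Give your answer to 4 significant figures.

8.075 AU

Parallax scales linearly with baseline: p ∝ B, so B = p_target / p_Earth × 1 AU.
B = 0.0969 / 0.0120 = 8.075 AU.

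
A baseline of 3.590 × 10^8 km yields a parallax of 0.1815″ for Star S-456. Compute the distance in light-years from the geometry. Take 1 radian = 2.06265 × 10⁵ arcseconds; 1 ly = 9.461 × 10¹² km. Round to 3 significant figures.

θ = 0.1815″ = 0.1815/206265 = 8.7994 × 10^-7 rad.
d = B/θ = (3.590 × 10^8) / (8.7994 × 10^-7) = 4.0798 × 10^14 km = (4.0798 × 10^14) / (9.461 × 10^12) ly = 43.122 ly.

43.1 ly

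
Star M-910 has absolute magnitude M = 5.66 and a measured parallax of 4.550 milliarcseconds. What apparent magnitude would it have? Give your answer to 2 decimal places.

d = 1/p = 1/0.004550″ = 219.78 pc.
m − M = 5 log₁₀ d − 5 = 5 log₁₀(219.78) − 5 = 11.7099 − 5 = 6.7099.
m = M + (m − M) = 5.66 + 6.7099 = 12.37.

m = 12.37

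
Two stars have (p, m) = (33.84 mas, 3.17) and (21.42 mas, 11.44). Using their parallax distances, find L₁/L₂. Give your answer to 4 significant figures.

L₁/L₂ = 814.3

d₁ = 1/p₁ = 1/0.03384″ = 29.551 pc; d₂ = 1/p₂ = 1/0.02142″ = 46.685 pc.
M₁ = m₁ − 5 log₁₀ d₁ + 5 = 3.17 − 7.3529 + 5 = 0.8171.
M₂ = 11.44 − 8.3459 + 5 = 8.0941.
L₁/L₂ = 10^(0.4(M₂ − M₁)) = 10^(0.4 × 7.2770) = 10^2.91080 = 814.33.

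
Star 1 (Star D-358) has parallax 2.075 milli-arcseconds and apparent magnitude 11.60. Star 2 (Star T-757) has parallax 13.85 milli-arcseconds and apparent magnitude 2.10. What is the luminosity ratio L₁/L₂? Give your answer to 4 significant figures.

L₁/L₂ = 0.007061

d₁ = 1/p₁ = 1/0.002075″ = 481.93 pc; d₂ = 1/p₂ = 1/0.01385″ = 72.202 pc.
M₁ = m₁ − 5 log₁₀ d₁ + 5 = 11.60 − 13.4149 + 5 = 3.1851.
M₂ = 2.10 − 9.2927 + 5 = -2.1927.
L₁/L₂ = 10^(0.4(M₂ − M₁)) = 10^(0.4 × (-5.3778)) = 10^(-2.15112) = 0.0070612.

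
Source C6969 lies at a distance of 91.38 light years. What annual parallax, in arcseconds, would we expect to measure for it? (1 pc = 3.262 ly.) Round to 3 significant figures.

0.0357 arcsec

d = 91.38 ly ÷ 3.262 = 28.013 pc.
p = 1/d = 1/28.013 = 0.035698 arcsec.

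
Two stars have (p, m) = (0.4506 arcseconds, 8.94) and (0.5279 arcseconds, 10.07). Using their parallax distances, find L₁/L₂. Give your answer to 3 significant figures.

L₁/L₂ = 3.89

d₁ = 1/p₁ = 1/0.4506″ = 2.2193 pc; d₂ = 1/p₂ = 1/0.5279″ = 1.8943 pc.
M₁ = m₁ − 5 log₁₀ d₁ + 5 = 8.94 − 1.7311 + 5 = 12.2089.
M₂ = 10.07 − 1.3872 + 5 = 13.6828.
L₁/L₂ = 10^(0.4(M₂ − M₁)) = 10^(0.4 × 1.4739) = 10^0.58956 = 3.8865.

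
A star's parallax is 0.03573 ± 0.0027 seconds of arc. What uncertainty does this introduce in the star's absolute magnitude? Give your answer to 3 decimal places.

σ_M = 0.164 mag

M = m − 5 log₁₀ d + 5 = m + 5 log₁₀ p + 5, so ∂M/∂p = 5/(p ln 10).
σ_M = (5/ln 10) · (σ_p/p) = 2.1715 × 0.0027/0.03573 = 2.1715 × 0.075567 = 0.16409.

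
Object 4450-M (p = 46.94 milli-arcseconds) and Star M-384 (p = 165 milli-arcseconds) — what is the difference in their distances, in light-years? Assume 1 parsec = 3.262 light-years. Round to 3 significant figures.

d_A = 1/0.04694″ = 21.304 pc; d_B = 1/0.1650″ = 6.0606 pc.
|d_B − d_A| = |6.0606 − 21.304| = 15.243 pc = 15.243 × 3.262 ly = 49.723 ly.

49.7 ly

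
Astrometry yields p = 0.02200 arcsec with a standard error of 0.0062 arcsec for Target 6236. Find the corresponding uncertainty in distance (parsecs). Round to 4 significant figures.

d = 1/p, so σ_d = σ_p / p².
σ_d = 0.00620 / (0.02200)² = 0.00620 / 0.000484 = 12.81 pc.

12.81 pc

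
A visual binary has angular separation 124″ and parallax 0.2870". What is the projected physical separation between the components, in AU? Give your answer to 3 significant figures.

d = 1/p = 1/0.2870″ = 3.4843 pc.
At distance d (pc), an angle of θ arcsec spans θ·d AU: s = 124 × 3.4843 = 432.05 AU.

432 AU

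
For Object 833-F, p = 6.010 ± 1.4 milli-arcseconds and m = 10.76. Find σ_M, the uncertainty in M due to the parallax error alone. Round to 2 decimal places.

M = m − 5 log₁₀ d + 5 = m + 5 log₁₀ p + 5, so ∂M/∂p = 5/(p ln 10).
σ_M = (5/ln 10) · (σ_p/p) = 2.1715 × 1.4/6.010 = 2.1715 × 0.23295 = 0.50585.

σ_M = 0.51 mag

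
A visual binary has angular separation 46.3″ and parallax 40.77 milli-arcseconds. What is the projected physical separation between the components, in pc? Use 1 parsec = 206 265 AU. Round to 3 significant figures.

0.00551 pc

d = 1/p = 1/0.04077″ = 24.528 pc.
At distance d (pc), an angle of θ arcsec spans θ·d AU: s = 46.3 × 24.528 = 1135.6 AU.
= 1135.6 / 206265 = 0.0055055 pc.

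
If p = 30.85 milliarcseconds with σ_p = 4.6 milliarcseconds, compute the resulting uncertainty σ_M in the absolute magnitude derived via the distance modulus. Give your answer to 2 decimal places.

σ_M = 0.32 mag

M = m − 5 log₁₀ d + 5 = m + 5 log₁₀ p + 5, so ∂M/∂p = 5/(p ln 10).
σ_M = (5/ln 10) · (σ_p/p) = 2.1715 × 4.6/30.85 = 2.1715 × 0.14911 = 0.32379.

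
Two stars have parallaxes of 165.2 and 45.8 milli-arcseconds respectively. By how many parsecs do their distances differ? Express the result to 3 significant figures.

d_A = 1/0.1652″ = 6.0533 pc; d_B = 1/0.04580″ = 21.834 pc.
|d_B − d_A| = |21.834 − 6.0533| = 15.781 pc.

15.8 pc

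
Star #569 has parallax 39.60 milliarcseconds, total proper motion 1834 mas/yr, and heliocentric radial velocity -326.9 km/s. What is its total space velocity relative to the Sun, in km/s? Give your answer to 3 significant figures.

394 km/s

d = 1/p = 1/0.03960″ = 25.253 pc.
μ = 1834 mas/yr = 1.834 ″/yr.
v_t = 4.740 μ d = 4.740 × 1.834 × 25.253 = 219.53 km/s.
v = √(v_r² + v_t²) = √((-326.9)² + 219.53²) = √155057 = 393.77 km/s.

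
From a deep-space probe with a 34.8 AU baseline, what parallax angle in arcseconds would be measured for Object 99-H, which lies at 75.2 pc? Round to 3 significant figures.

0.463 arcsec

p (arcsec) = B (AU) / d (pc).
p = 34.8 / 75.2 = 0.46277 arcsec.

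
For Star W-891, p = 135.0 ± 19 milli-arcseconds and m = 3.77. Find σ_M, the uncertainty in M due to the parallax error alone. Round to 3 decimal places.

σ_M = 0.306 mag

M = m − 5 log₁₀ d + 5 = m + 5 log₁₀ p + 5, so ∂M/∂p = 5/(p ln 10).
σ_M = (5/ln 10) · (σ_p/p) = 2.1715 × 19/135.0 = 2.1715 × 0.14074 = 0.30562.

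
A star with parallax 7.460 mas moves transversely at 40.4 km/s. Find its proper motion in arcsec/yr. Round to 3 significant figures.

d = 1/p = 1/0.007460″ = 134.05 pc.
μ = v_t / (4.74 d) = 40.4 / (4.74 × 134.05) = 40.4 / 635.4 = 0.063582 ″/yr.

0.0636 arcsec/yr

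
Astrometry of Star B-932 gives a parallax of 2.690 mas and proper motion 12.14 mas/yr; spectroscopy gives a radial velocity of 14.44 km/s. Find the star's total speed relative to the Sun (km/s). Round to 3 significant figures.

25.8 km/s

d = 1/p = 1/0.002690″ = 371.75 pc.
μ = 12.14 mas/yr = 0.01214 ″/yr.
v_t = 4.740 μ d = 4.740 × 0.01214 × 371.75 = 21.392 km/s.
v = √(v_r² + v_t²) = √(14.44² + 21.392²) = √666.131 = 25.81 km/s.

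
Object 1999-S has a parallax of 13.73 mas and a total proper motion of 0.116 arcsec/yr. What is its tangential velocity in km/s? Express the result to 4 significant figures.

d = 1/p = 1/0.01373″ = 72.833 pc.
v_t = 4.74 × μ × d = 4.74 × 0.116 × 72.833 = 40.046 km/s.

40.05 km/s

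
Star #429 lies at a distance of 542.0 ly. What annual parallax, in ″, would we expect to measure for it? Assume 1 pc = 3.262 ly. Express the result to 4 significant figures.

0.006018 ″

d = 542.0 ly ÷ 3.262 = 166.16 pc.
p = 1/d = 1/166.16 = 0.0060183 arcsec.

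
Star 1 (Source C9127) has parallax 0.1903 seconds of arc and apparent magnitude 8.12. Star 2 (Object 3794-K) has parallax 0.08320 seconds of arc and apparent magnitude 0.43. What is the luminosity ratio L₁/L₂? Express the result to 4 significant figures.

d₁ = 1/p₁ = 1/0.1903″ = 5.2549 pc; d₂ = 1/p₂ = 1/0.08320″ = 12.019 pc.
M₁ = m₁ − 5 log₁₀ d₁ + 5 = 8.12 − 3.6028 + 5 = 9.5172.
M₂ = 0.43 − 5.3993 + 5 = 0.0307.
L₁/L₂ = 10^(0.4(M₂ − M₁)) = 10^(0.4 × (-9.4865)) = 10^(-3.79460) = 0.00016047.

L₁/L₂ = 0.0001605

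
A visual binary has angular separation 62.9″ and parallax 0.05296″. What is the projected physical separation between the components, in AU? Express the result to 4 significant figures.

1188 AU

d = 1/p = 1/0.05296″ = 18.882 pc.
At distance d (pc), an angle of θ arcsec spans θ·d AU: s = 62.9 × 18.882 = 1187.7 AU.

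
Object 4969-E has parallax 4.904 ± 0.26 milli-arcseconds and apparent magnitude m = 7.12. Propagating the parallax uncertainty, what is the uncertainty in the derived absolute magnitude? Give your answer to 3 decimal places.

σ_M = 0.115 mag

M = m − 5 log₁₀ d + 5 = m + 5 log₁₀ p + 5, so ∂M/∂p = 5/(p ln 10).
σ_M = (5/ln 10) · (σ_p/p) = 2.1715 × 0.26/4.904 = 2.1715 × 0.053018 = 0.11513.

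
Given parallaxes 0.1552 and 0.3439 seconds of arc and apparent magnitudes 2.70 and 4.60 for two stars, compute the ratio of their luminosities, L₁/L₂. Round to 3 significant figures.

L₁/L₂ = 28.3

d₁ = 1/p₁ = 1/0.1552″ = 6.4433 pc; d₂ = 1/p₂ = 1/0.3439″ = 2.9078 pc.
M₁ = m₁ − 5 log₁₀ d₁ + 5 = 2.70 − 4.0455 + 5 = 3.6545.
M₂ = 4.60 − 2.3178 + 5 = 7.2822.
L₁/L₂ = 10^(0.4(M₂ − M₁)) = 10^(0.4 × 3.6277) = 10^1.45108 = 28.254.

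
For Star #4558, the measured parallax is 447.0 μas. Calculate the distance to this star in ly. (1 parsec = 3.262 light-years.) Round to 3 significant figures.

p = 447.0 μas = 0.0004470 arcsec.
d = 1/p = 1/0.0004470 = 2237.1 pc.
In light-years: 2237.1 × 3.262 = 7297.4 ly.

7300 ly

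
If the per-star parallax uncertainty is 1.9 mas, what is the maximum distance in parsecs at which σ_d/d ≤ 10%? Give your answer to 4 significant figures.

σ_d/d = σ_p/p, so the condition is σ_p/p ≤ 0.10, i.e. p ≥ σ_p/0.10.
p_min = 1.9/0.10 = 19 mas = 0.019 arcsec.
d_max = 1/p_min = 1/0.019 = 52.632 pc.

52.63 pc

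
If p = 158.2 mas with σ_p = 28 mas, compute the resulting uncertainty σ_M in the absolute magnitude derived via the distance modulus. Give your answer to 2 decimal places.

σ_M = 0.38 mag

M = m − 5 log₁₀ d + 5 = m + 5 log₁₀ p + 5, so ∂M/∂p = 5/(p ln 10).
σ_M = (5/ln 10) · (σ_p/p) = 2.1715 × 28/158.2 = 2.1715 × 0.17699 = 0.38433.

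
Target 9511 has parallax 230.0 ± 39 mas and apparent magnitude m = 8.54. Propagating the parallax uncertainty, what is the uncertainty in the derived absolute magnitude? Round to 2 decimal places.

σ_M = 0.37 mag

M = m − 5 log₁₀ d + 5 = m + 5 log₁₀ p + 5, so ∂M/∂p = 5/(p ln 10).
σ_M = (5/ln 10) · (σ_p/p) = 2.1715 × 39/230.0 = 2.1715 × 0.16957 = 0.36822.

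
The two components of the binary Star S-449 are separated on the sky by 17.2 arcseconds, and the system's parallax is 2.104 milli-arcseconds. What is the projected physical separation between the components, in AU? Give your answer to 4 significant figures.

8175 AU

d = 1/p = 1/0.002104″ = 475.29 pc.
At distance d (pc), an angle of θ arcsec spans θ·d AU: s = 17.2 × 475.29 = 8175 AU.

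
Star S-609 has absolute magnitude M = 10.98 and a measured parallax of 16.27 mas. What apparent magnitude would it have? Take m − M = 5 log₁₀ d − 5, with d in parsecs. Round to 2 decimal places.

m = 14.92

d = 1/p = 1/0.01627″ = 61.463 pc.
m − M = 5 log₁₀ d − 5 = 5 log₁₀(61.463) − 5 = 8.9431 − 5 = 3.9431.
m = M + (m − M) = 10.98 + 3.9431 = 14.92.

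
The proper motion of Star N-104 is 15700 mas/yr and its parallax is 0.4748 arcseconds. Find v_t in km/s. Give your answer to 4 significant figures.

156.7 km/s

d = 1/p = 1/0.4748″ = 2.1061 pc.
μ = 15700 mas/yr = 15.7 ″/yr.
v_t = 4.74 × μ × d = 4.74 × 15.7 × 2.1061 = 156.73 km/s.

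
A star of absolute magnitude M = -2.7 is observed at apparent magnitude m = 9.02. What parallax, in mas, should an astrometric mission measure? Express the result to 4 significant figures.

m − M = 9.02 − (-2.7) = 11.72.
d = 10^((m−M)/5 + 1) = 10^3.344 = 2208 pc.
p = 1/d = 1/2208 = 0.0004529 arcsec = 0.4529 mas.

0.4529 mas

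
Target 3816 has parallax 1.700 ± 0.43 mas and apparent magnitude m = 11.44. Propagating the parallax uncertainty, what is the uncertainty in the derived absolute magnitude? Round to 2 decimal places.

M = m − 5 log₁₀ d + 5 = m + 5 log₁₀ p + 5, so ∂M/∂p = 5/(p ln 10).
σ_M = (5/ln 10) · (σ_p/p) = 2.1715 × 0.43/1.700 = 2.1715 × 0.25294 = 0.54926.

σ_M = 0.55 mag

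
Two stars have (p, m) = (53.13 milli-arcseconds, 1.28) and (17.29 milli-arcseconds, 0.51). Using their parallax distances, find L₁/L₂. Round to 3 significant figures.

d₁ = 1/p₁ = 1/0.05313″ = 18.822 pc; d₂ = 1/p₂ = 1/0.01729″ = 57.837 pc.
M₁ = m₁ − 5 log₁₀ d₁ + 5 = 1.28 − 6.3733 + 5 = -0.0933.
M₂ = 0.51 − 8.8110 + 5 = -3.3010.
L₁/L₂ = 10^(0.4(M₂ − M₁)) = 10^(0.4 × (-3.2077)) = 10^(-1.28308) = 0.05211.

L₁/L₂ = 0.0521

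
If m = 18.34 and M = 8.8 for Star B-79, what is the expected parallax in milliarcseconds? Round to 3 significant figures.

m − M = 18.34 − 8.8 = 9.54.
d = 10^((m−M)/5 + 1) = 10^2.908 = 809.1 pc.
p = 1/d = 1/809.1 = 0.0012359 arcsec = 1.2359 mas.

1.24 mas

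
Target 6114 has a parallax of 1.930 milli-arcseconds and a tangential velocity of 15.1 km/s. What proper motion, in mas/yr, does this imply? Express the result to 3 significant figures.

6.15 mas/yr

d = 1/p = 1/0.001930″ = 518.13 pc.
μ = v_t / (4.74 d) = 15.1 / (4.74 × 518.13) = 15.1 / 2455.9 = 0.0061485 ″/yr = 6.1485 mas/yr.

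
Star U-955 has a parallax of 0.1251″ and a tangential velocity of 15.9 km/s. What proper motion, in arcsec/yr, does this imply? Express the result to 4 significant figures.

d = 1/p = 1/0.1251″ = 7.9936 pc.
μ = v_t / (4.74 d) = 15.9 / (4.74 × 7.9936) = 15.9 / 37.89 = 0.41964 ″/yr.

0.4196 arcsec/yr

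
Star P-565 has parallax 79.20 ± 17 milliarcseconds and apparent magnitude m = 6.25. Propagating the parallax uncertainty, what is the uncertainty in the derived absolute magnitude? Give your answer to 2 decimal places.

M = m − 5 log₁₀ d + 5 = m + 5 log₁₀ p + 5, so ∂M/∂p = 5/(p ln 10).
σ_M = (5/ln 10) · (σ_p/p) = 2.1715 × 17/79.20 = 2.1715 × 0.21465 = 0.46611.

σ_M = 0.47 mag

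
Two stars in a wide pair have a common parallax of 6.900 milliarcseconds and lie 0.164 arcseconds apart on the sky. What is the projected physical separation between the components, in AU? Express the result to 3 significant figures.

d = 1/p = 1/0.006900″ = 144.93 pc.
At distance d (pc), an angle of θ arcsec spans θ·d AU: s = 0.164 × 144.93 = 23.769 AU.

23.8 AU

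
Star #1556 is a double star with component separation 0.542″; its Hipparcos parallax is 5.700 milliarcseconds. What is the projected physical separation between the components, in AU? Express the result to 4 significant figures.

d = 1/p = 1/0.005700″ = 175.44 pc.
At distance d (pc), an angle of θ arcsec spans θ·d AU: s = 0.542 × 175.44 = 95.088 AU.

95.09 AU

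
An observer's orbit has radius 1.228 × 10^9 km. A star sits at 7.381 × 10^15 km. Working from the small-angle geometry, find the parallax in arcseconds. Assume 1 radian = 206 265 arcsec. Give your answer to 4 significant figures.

θ ≈ B/d = (1.228 × 10^9) / (7.381 × 10^15) = 1.6637 × 10^-7 rad.
In arcseconds: 1.6637 × 10^-7 × 206265 = 0.034316″.

0.03432 arcsec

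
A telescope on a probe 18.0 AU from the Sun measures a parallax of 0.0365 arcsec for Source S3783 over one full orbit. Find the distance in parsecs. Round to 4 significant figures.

493.2 pc

With baseline B (in AU) and parallax p (in arcsec), d = B/p parsecs.
d = 18.0 / 0.0365 = 493.15 pc.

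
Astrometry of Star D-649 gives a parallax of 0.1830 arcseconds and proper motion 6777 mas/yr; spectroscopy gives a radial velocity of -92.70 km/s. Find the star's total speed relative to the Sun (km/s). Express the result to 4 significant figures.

198.5 km/s

d = 1/p = 1/0.1830″ = 5.4645 pc.
μ = 6777 mas/yr = 6.777 ″/yr.
v_t = 4.740 μ d = 4.740 × 6.777 × 5.4645 = 175.54 km/s.
v = √(v_r² + v_t²) = √((-92.70)² + 175.54²) = √39407.6 = 198.51 km/s.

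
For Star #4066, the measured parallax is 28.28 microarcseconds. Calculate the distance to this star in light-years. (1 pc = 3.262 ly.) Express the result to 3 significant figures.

115000 light years

p = 28.28 microarcseconds = 0.00002828 arcsec.
d = 1/p = 1/0.00002828 = 35361 pc.
In light-years: 35361 × 3.262 = 1.1535 × 10^5 ly.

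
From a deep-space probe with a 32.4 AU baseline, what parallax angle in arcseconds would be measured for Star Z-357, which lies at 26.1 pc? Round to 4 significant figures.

p (arcsec) = B (AU) / d (pc).
p = 32.4 / 26.1 = 1.2414 arcsec.

1.241 arcsec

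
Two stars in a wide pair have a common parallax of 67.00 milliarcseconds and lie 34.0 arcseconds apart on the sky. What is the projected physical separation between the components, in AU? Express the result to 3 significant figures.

d = 1/p = 1/0.06700″ = 14.925 pc.
At distance d (pc), an angle of θ arcsec spans θ·d AU: s = 34.0 × 14.925 = 507.45 AU.

507 AU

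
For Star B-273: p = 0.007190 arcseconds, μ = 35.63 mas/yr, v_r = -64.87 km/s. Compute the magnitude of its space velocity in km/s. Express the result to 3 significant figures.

69.0 km/s

d = 1/p = 1/0.007190″ = 139.08 pc.
μ = 35.63 mas/yr = 0.03563 ″/yr.
v_t = 4.740 μ d = 4.740 × 0.03563 × 139.08 = 23.489 km/s.
v = √(v_r² + v_t²) = √((-64.87)² + 23.489²) = √4759.85 = 68.992 km/s.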